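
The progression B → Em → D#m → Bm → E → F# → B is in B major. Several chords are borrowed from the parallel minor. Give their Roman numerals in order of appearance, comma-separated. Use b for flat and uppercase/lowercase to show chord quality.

iv, i

The diatonic triads in B major are B, C#m, D#m, E, F#, G#m, A#dim. B, D#m, E and F# are all diatonic. But Em (E–G–B) is foreign: the diatonic IV on degree 4 is E, whereas Em comes from B minor. It is labeled iv. Bm (B–D–F#) is not: scale degree 1 in B major carries B (I). In B minor the chord on that degree is Bm, so here it functions as i, borrowed from the parallel minor.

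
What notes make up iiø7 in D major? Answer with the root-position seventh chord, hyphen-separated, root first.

E-G-Bb-D

iiø7 is built on scale degree 2, which is E in both D major and its parallel. Stacking thirds in D minor on E gives E–G–Bb–D.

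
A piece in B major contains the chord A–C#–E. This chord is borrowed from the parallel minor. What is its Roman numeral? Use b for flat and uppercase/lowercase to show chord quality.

In B major scale degree 7 is A#; A is its lowered form, from B minor. A–C#–E is a major chord — the form found in B minor, not the diatonic vii° (A#dim). Borrowed into B major it is written bVII.

bVII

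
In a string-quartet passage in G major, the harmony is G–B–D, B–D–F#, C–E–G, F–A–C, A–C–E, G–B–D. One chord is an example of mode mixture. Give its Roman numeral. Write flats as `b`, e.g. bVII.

bVII

In G major the diatonic chords are G, Am, Bm, C, D, Em, F#dim. G–B–D = G, B–D–F# = Bm, C–E–G = C and A–C–E = Am all belong to that set. F–A–C is not: scale degree 7 in G major carries F#dim (vii°). In G minor the chord on that degree is F, so here it functions as bVII, borrowed from the parallel minor.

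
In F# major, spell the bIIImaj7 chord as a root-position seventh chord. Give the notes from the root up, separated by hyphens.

Scale degree 3 in F# major is A#. bIIImaj7 uses the lowered form, A, taken from F# minor. In F# minor the chord on A is A–C#–E–G#.

A-C#-E-G#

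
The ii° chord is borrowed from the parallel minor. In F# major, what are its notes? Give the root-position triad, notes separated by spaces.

G# B D

ii° is built on scale degree 2, which is G# in both F# major and its parallel. Building the diminished chord from the parallel minor on G#: G#–B–D.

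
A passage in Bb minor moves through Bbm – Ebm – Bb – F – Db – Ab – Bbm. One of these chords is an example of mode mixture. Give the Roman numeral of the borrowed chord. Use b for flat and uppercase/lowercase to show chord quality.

I

The diatonic triads in Bb minor (with V from harmonic minor) are Bbm, Cdim, Db, Ebm, F, Gb, Ab. Bbm, Ebm, F, Db and Ab all belong to that set. Bb (Bb–D–F) is not: scale degree 1 in Bb minor carries Bbm (i). In Bb major the chord on that degree is Bb, so here it functions as I, borrowed from the parallel major.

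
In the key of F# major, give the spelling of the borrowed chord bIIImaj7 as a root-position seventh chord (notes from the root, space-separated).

Scale degree 3 in F# major is A#. bIIImaj7 uses the lowered form, A, taken from F# minor. In F# minor the chord on A is A–C#–E–G#.

A C# E G#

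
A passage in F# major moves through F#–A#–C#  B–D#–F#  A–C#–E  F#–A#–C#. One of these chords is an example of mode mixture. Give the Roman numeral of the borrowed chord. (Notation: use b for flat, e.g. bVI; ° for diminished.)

bIII

F# major has the diatonic set F#, G#m, A#m, B, C#, D#m, E#dim. F#–A#–C# = F# and B–D#–F# = B both belong to that set. But A–C#–E is foreign: the diatonic iii on degree 3 is A#m, whereas A comes from F# minor. It is labeled bIII.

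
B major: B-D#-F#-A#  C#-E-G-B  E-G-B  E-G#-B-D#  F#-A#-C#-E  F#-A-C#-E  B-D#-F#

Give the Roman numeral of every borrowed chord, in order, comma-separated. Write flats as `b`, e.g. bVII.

The diatonic triads in B major are B, C#m, D#m, E, F#, G#m, A#dim. Of the given chords, B–D#–F#–A# = Bmaj7, E–G#–B–D# = Emaj7, F#–A#–C#–E = F#7 and B–D#–F# = B are diatonic. But C#–E–G–B is foreign: the diatonic ii on degree 2 is C#m, whereas C#m7b5 comes from B minor. It is labeled iiø7. But E–G–B is foreign: the diatonic IV on degree 4 is E, whereas Em comes from B minor. It is labeled iv. F#–A–C#–E is not: scale degree 5 in B major carries F# (V). In B minor the chord on that degree is F#m7, so here it functions as v7, borrowed from the parallel minor.

iiø7, iv, v7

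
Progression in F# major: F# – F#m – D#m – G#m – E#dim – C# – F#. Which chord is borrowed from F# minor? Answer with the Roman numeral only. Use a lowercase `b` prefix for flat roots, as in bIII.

i

F# major has the diatonic set F#, G#m, A#m, B, C#, D#m, E#dim. F#, D#m, G#m, E#dim and C# are all diatonic. But F#m (F#–A–C#) is foreign: the diatonic I on degree 1 is F#, whereas F#m comes from F# minor. It is labeled i.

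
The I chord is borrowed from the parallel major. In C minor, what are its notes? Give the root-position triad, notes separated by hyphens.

The root, C, is scale degree 1 — the same note in C minor and C major; only the chord quality changes. In C major the chord on C is C–E–G.

C-E-G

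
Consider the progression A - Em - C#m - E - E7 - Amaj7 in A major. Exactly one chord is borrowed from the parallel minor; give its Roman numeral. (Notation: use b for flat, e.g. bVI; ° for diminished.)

v

In A major the diatonic chords are A, Bm, C#m, D, E, F#m, G#dim. A, C#m, E, E7 and Amaj7 all belong to that set. Em (E–G–B) doesn't fit — on degree 5 A major would have E (V). Em is the degree-5 chord of A minor, so it is the borrowed v.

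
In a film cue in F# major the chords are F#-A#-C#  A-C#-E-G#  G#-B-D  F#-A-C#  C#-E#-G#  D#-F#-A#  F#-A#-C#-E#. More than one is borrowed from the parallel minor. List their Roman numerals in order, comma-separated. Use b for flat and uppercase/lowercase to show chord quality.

In F# major the diatonic chords are F#, G#m, A#m, B, C#, D#m, E#dim. Of the given chords, F#–A#–C# = F#, C#–E#–G# = C#, D#–F#–A# = D#m and F#–A#–C#–E# = F#maj7 are diatonic. A–C#–E–G# is not: scale degree 3 in F# major carries A#m (iii). In F# minor the chord on that degree is Amaj7, so here it functions as bIIImaj7, borrowed from the parallel minor. G#–B–D is not: scale degree 2 in F# major carries G#m (ii). In F# minor the chord on that degree is G#dim, so here it functions as ii°, borrowed from the parallel minor. F#–A–C# is not: scale degree 1 in F# major carries F# (I). In F# minor the chord on that degree is F#m, so here it functions as i, borrowed from the parallel minor.

bIIImaj7, ii°, i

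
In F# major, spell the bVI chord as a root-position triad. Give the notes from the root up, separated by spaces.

bVI is built on the lowered scale degree 6. In F# major degree 6 is D#; lowered it becomes D. In F# minor the chord on D is D–F#–A.

D F# A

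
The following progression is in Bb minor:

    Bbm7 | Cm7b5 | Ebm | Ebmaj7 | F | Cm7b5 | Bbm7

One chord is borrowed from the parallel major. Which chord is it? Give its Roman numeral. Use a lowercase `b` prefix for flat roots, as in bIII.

IVmaj7

In Bb minor (with V from harmonic minor) the diatonic chords are Bbm, Cdim, Db, Ebm, F, Gb, Ab. Bbm7, Cm7b5, Ebm and F are all diatonic. Ebmaj7 (Eb–G–Bb–D) is not: scale degree 4 in Bb minor carries Ebm (iv). In Bb major the chord on that degree is Ebmaj7, so here it functions as IVmaj7, borrowed from the parallel major.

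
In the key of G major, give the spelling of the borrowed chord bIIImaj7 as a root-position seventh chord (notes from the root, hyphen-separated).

Scale degree 3 in G major is B. bIIImaj7 uses the lowered form, Bb, taken from G minor. Stacking thirds in G minor on Bb gives Bb–D–F–A.

Bb-D-F-A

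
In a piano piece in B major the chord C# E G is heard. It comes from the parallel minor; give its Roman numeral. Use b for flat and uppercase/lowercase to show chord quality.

C# is scale degree 2 in B major. The diatonic chord on degree 2 would be C#m (ii), but C#–E–G is the diminished chord from B minor. As a borrowed chord it is labeled ii°.

ii°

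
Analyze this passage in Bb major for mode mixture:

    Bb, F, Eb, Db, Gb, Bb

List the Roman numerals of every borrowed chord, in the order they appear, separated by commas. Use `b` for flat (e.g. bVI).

bIII, bVI

The diatonic triads in Bb major are Bb, Cm, Dm, Eb, F, Gm, Adim. Bb, F and Eb all belong to that set. But Db (Db–F–Ab) is foreign: the diatonic iii on degree 3 is Dm, whereas Db comes from Bb minor. It is labeled bIII. Gb (Gb–Bb–Db) doesn't fit — on degree 6 Bb major would have Gm (vi). Gb is the degree-6 chord of Bb minor, so it is the borrowed bVI.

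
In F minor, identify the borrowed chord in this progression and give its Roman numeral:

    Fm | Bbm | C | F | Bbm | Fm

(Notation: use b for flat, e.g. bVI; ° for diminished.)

I

The diatonic triads in F minor (with V from harmonic minor) are Fm, Gdim, Ab, Bbm, C, Db, Eb. Of the given chords, Fm, Bbm and C are diatonic. F (F–A–C) is not: scale degree 1 in F minor carries Fm (i). In F major the chord on that degree is F, so here it functions as I, borrowed from the parallel major.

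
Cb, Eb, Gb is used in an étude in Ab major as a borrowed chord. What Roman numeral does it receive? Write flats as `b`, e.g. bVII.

bIII

Cb is the lowered form of scale degree 3 in Ab major (the diatonic degree 3 is C). Cb–Eb–Gb is a major chord — the form found in Ab minor, not the diatonic iii (Cm). Borrowed into Ab major it is written bIII.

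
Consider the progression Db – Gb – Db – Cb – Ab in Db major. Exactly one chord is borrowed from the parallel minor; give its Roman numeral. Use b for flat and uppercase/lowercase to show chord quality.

In Db major the diatonic chords are Db, Ebm, Fm, Gb, Ab, Bbm, Cdim. Db, Gb and Ab are all diatonic. Cb (Cb–Eb–Gb) is not: scale degree 7 in Db major carries Cdim (vii°). In Db minor the chord on that degree is Cb, so here it functions as bVII, borrowed from the parallel minor.

bVII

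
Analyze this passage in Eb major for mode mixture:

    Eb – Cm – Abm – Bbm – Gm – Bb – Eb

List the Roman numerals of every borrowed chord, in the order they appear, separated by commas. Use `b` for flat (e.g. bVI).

iv, v

In Eb major the diatonic chords are Eb, Fm, Gm, Ab, Bb, Cm, Ddim. Eb, Cm, Gm and Bb are all diatonic. But Abm (Ab–Cb–Eb) is foreign: the diatonic IV on degree 4 is Ab, whereas Abm comes from Eb minor. It is labeled iv. Bbm (Bb–Db–F) doesn't fit — on degree 5 Eb major would have Bb (V). Bbm is the degree-5 chord of Eb minor, so it is the borrowed v.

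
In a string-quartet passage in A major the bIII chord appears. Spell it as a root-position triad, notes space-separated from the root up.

Scale degree 3 in A major is C#. bIII uses the lowered form, C, taken from A minor. In A minor the chord on C is C–E–G.

C E G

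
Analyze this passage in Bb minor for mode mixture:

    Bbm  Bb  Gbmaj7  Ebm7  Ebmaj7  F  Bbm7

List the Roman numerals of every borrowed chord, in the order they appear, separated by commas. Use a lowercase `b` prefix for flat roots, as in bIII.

I, IVmaj7

The diatonic triads in Bb minor (with V from harmonic minor) are Bbm, Cdim, Db, Ebm, F, Gb, Ab. Of the given chords, Bbm, Gbmaj7, Ebm7, F and Bbm7 are diatonic. But Bb (Bb–D–F) is foreign: the diatonic i on degree 1 is Bbm, whereas Bb comes from Bb major. It is labeled I. Ebmaj7 (Eb–G–Bb–D) doesn't fit — on degree 4 Bb minor would have Ebm (iv). Ebmaj7 is the degree-4 chord of Bb major, so it is the borrowed IVmaj7.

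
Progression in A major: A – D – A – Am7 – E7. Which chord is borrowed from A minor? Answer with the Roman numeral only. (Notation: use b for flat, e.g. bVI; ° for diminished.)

i7

A major has the diatonic set A, Bm, C#m, D, E, F#m, G#dim. Of the given chords, A, D and E7 are diatonic. Am7 (A–C–E–G) doesn't fit — on degree 1 A major would have A (I). Am7 is the degree-1 chord of A minor, so it is the borrowed i7.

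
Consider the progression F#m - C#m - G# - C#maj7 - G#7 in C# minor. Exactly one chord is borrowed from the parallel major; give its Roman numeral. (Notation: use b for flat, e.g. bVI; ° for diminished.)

Imaj7

The diatonic triads in C# minor (with V from harmonic minor) are C#m, D#dim, E, F#m, G#, A, B. Of the given chords, F#m, C#m, G# and G#7 are diatonic. But C#maj7 (C#–E#–G#–B#) is foreign: the diatonic i on degree 1 is C#m, whereas C#maj7 comes from C# major. It is labeled Imaj7.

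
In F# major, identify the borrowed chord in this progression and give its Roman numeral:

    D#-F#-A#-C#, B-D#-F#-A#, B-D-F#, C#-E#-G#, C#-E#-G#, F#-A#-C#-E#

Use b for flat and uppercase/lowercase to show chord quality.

F# major has the diatonic set F#, G#m, A#m, B, C#, D#m, E#dim. D#–F#–A#–C# = D#m7, B–D#–F#–A# = Bmaj7, C#–E#–G# = C# and F#–A#–C#–E# = F#maj7 are all diatonic. But B–D–F# is foreign: the diatonic IV on degree 4 is B, whereas Bm comes from F# minor. It is labeled iv.

iv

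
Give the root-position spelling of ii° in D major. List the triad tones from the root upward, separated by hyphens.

The root, E, is scale degree 2 — the same note in D major and D minor; only the chord quality changes. Stacking thirds in D minor on E gives E–G–Bb.

E-G-Bb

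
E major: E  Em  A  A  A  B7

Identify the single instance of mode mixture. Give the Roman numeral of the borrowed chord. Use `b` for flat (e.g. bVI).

i

In E major the diatonic chords are E, F#m, G#m, A, B, C#m, D#dim. E, A and B7 all belong to that set. Em (E–G–B) doesn't fit — on degree 1 E major would have E (I). Em is the degree-1 chord of E minor, so it is the borrowed i.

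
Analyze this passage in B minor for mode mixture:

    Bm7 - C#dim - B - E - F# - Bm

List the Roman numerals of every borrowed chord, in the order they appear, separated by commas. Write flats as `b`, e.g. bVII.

In B minor (with V from harmonic minor) the diatonic chords are Bm, C#dim, D, Em, F#, G, A. Bm7, C#dim, F# and Bm are all diatonic. But B (B–D#–F#) is foreign: the diatonic i on degree 1 is Bm, whereas B comes from B major. It is labeled I. E (E–G#–B) is not: scale degree 4 in B minor carries Em (iv). In B major the chord on that degree is E, so here it functions as IV, borrowed from the parallel major.

I, IV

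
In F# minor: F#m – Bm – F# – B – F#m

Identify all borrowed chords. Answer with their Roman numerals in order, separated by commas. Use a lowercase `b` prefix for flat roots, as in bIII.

I, IV

In F# minor (with V from harmonic minor) the diatonic chords are F#m, G#dim, A, Bm, C#, D, E. Of the given chords, F#m and Bm are diatonic. But F# (F#–A#–C#) is foreign: the diatonic i on degree 1 is F#m, whereas F# comes from F# major. It is labeled I. But B (B–D#–F#) is foreign: the diatonic iv on degree 4 is Bm, whereas B comes from F# major. It is labeled IV.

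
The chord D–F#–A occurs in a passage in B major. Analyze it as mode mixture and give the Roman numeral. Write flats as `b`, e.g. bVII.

bIII

D is the lowered form of scale degree 3 in B major (the diatonic degree 3 is D#). The diatonic chord on degree 3 would be D#m (iii), but D–F#–A is the major chord from B minor. As a borrowed chord it is labeled bIII.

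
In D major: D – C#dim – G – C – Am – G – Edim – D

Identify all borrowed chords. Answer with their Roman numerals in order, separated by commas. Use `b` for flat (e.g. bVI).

bVII, v, ii°

In D major the diatonic chords are D, Em, F#m, G, A, Bm, C#dim. D, C#dim and G are all diatonic. But C (C–E–G) is foreign: the diatonic vii° on degree 7 is C#dim, whereas C comes from D minor. It is labeled bVII. Am (A–C–E) doesn't fit — on degree 5 D major would have A (V). Am is the degree-5 chord of D minor, so it is the borrowed v. But Edim (E–G–Bb) is foreign: the diatonic ii on degree 2 is Em, whereas Edim comes from D minor. It is labeled ii°.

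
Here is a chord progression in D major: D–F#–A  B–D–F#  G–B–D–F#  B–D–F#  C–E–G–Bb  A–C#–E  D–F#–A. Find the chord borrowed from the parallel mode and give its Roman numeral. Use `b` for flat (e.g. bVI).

D major has the diatonic set D, Em, F#m, G, A, Bm, C#dim. D–F#–A = D, B–D–F# = Bm, G–B–D–F# = Gmaj7 and A–C#–E = A are all diatonic. C–E–G–Bb doesn't fit — on degree 7 D major would have C#dim (vii°). C7 is the degree-7 chord of D minor, so it is the borrowed bVII7.

bVII7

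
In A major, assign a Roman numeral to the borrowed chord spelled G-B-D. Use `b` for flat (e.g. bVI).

G is the lowered form of scale degree 7 in A major (the diatonic degree 7 is G#). G–B–D is a major chord — the form found in A minor, not the diatonic vii° (G#dim). Borrowed into A major it is written bVII.

bVII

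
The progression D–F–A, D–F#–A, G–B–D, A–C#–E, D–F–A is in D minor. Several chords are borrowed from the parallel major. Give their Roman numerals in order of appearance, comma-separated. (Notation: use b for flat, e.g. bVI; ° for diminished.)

The diatonic triads in D minor (with V from harmonic minor) are Dm, Edim, F, Gm, A, Bb, C. Of the given chords, D–F–A = Dm and A–C#–E = A are diatonic. D–F#–A doesn't fit — on degree 1 D minor would have Dm (i). D is the degree-1 chord of D major, so it is the borrowed I. G–B–D doesn't fit — on degree 4 D minor would have Gm (iv). G is the degree-4 chord of D major, so it is the borrowed IV.

I, IV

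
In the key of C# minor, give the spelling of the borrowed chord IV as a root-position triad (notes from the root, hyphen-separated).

The root, F#, is scale degree 4 — the same note in C# minor and C# major; only the chord quality changes. Building the major chord from the parallel major on F#: F#–A#–C#.

F#-A#-C#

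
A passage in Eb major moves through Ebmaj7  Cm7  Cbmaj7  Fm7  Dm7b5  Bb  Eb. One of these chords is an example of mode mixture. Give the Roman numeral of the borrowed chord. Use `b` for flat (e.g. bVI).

Eb major has the diatonic set Eb, Fm, Gm, Ab, Bb, Cm, Ddim. Ebmaj7, Cm7, Fm7, Dm7b5, Bb and Eb all belong to that set. Cbmaj7 (Cb–Eb–Gb–Bb) is not: scale degree 6 in Eb major carries Cm (vi). In Eb minor the chord on that degree is Cbmaj7, so here it functions as bVImaj7, borrowed from the parallel minor.

bVImaj7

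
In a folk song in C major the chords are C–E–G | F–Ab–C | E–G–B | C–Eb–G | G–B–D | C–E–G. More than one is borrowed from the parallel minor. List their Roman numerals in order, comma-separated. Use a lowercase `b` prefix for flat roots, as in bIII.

In C major the diatonic chords are C, Dm, Em, F, G, Am, Bdim. Of the given chords, C–E–G = C, E–G–B = Em and G–B–D = G are diatonic. F–Ab–C is not: scale degree 4 in C major carries F (IV). In C minor the chord on that degree is Fm, so here it functions as iv, borrowed from the parallel minor. But C–Eb–G is foreign: the diatonic I on degree 1 is C, whereas Cm comes from C minor. It is labeled i.

iv, i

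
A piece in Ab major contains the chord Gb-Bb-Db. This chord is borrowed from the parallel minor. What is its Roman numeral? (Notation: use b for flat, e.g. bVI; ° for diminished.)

bVII

Gb is the lowered form of scale degree 7 in Ab major (the diatonic degree 7 is G). The diatonic chord on degree 7 would be Gdim (vii°), but Gb–Bb–Db is the major chord from Ab minor. As a borrowed chord it is labeled bVII.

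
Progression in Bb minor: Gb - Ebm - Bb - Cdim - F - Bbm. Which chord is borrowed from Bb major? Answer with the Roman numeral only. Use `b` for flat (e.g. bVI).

I

Bb minor has the diatonic set Bbm, Cdim, Db, Ebm, F, Gb, Ab (with V from harmonic minor). Of the given chords, Gb, Ebm, Cdim, F and Bbm are diatonic. Bb (Bb–D–F) is not: scale degree 1 in Bb minor carries Bbm (i). In Bb major the chord on that degree is Bb, so here it functions as I, borrowed from the parallel major.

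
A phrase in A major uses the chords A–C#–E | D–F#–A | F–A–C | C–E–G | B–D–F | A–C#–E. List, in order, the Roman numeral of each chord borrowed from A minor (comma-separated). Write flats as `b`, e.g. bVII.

In A major the diatonic chords are A, Bm, C#m, D, E, F#m, G#dim. A–C#–E = A and D–F#–A = D are both diatonic. F–A–C doesn't fit — on degree 6 A major would have F#m (vi). F is the degree-6 chord of A minor, so it is the borrowed bVI. C–E–G doesn't fit — on degree 3 A major would have C#m (iii). C is the degree-3 chord of A minor, so it is the borrowed bIII. B–D–F is not: scale degree 2 in A major carries Bm (ii). In A minor the chord on that degree is Bdim, so here it functions as ii°, borrowed from the parallel minor.

bVI, bIII, ii°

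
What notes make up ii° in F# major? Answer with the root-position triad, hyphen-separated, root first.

ii° is built on scale degree 2, which is G# in both F# major and its parallel. Building the diminished chord from the parallel minor on G#: G#–B–D.

G#-B-D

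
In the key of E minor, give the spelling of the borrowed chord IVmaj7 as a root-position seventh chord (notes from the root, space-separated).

A C# E G#

The root, A, is scale degree 4 — the same note in E minor and E major; only the chord quality changes. Building the major-seventh chord from the parallel major on A: A–C#–E–G#.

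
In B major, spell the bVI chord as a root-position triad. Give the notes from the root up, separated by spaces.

The root of bVI is the lowered 6th degree: G# becomes G. In B minor the chord on G is G–B–D.

G B D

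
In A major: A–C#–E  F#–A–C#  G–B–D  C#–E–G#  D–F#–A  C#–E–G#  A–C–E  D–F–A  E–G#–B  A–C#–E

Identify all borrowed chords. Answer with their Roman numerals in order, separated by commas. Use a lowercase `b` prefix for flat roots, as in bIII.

bVII, i, iv

The diatonic triads in A major are A, Bm, C#m, D, E, F#m, G#dim. Of the given chords, A–C#–E = A, F#–A–C# = F#m, C#–E–G# = C#m, D–F#–A = D and E–G#–B = E are diatonic. G–B–D doesn't fit — on degree 7 A major would have G#dim (vii°). G is the degree-7 chord of A minor, so it is the borrowed bVII. A–C–E doesn't fit — on degree 1 A major would have A (I). Am is the degree-1 chord of A minor, so it is the borrowed i. But D–F–A is foreign: the diatonic IV on degree 4 is D, whereas Dm comes from A minor. It is labeled iv.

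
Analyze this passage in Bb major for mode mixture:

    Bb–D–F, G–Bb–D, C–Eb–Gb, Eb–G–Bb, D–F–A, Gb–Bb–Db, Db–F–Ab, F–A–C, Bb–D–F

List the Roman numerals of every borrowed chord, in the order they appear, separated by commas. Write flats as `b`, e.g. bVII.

The diatonic triads in Bb major are Bb, Cm, Dm, Eb, F, Gm, Adim. Of the given chords, Bb–D–F = Bb, G–Bb–D = Gm, Eb–G–Bb = Eb, D–F–A = Dm and F–A–C = F are diatonic. But C–Eb–Gb is foreign: the diatonic ii on degree 2 is Cm, whereas Cdim comes from Bb minor. It is labeled ii°. Gb–Bb–Db doesn't fit — on degree 6 Bb major would have Gm (vi). Gb is the degree-6 chord of Bb minor, so it is the borrowed bVI. Db–F–Ab doesn't fit — on degree 3 Bb major would have Dm (iii). Db is the degree-3 chord of Bb minor, so it is the borrowed bIII.

ii°, bVI, bIII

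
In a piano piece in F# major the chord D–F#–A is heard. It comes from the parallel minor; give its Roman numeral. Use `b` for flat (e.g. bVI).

The root D is the lowered 6th scale degree — diatonically F# major has D# there. The diatonic chord on degree 6 would be D#m (vi), but D–F#–A is the major chord from F# minor. As a borrowed chord it is labeled bVI.

bVI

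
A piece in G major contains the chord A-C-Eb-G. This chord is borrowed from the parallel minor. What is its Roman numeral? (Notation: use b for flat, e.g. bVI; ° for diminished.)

iiø7

The root A is the diatonic 2nd degree of G major; the borrowing shows in the chord quality. Diatonically G major has Am (ii) on that degree; A–C–Eb–G is instead the half-diminished-seventh chord native to G minor, so it takes the label iiø7.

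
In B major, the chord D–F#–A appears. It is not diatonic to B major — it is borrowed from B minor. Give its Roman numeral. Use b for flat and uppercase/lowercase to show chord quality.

In B major scale degree 3 is D#; D is its lowered form, from B minor. Diatonically B major has D#m (iii) on that degree; D–F#–A is instead the major chord native to B minor, so it takes the label bIII.

bIII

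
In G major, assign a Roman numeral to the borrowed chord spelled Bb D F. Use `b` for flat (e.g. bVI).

bIII

In G major scale degree 3 is B; Bb is its lowered form, from G minor. Diatonically G major has Bm (iii) on that degree; Bb–D–F is instead the major chord native to G minor, so it takes the label bIII.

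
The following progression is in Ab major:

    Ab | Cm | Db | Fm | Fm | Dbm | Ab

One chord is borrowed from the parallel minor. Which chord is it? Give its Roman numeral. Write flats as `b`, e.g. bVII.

iv

Ab major has the diatonic set Ab, Bbm, Cm, Db, Eb, Fm, Gdim. Ab, Cm, Db and Fm all belong to that set. Dbm (Db–Fb–Ab) doesn't fit — on degree 4 Ab major would have Db (IV). Dbm is the degree-4 chord of Ab minor, so it is the borrowed iv.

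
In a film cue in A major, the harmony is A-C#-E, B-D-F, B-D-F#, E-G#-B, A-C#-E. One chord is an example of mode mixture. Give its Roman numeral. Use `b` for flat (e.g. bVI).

The diatonic triads in A major are A, Bm, C#m, D, E, F#m, G#dim. Of the given chords, A–C#–E = A, B–D–F# = Bm and E–G#–B = E are diatonic. But B–D–F is foreign: the diatonic ii on degree 2 is Bm, whereas Bdim comes from A minor. It is labeled ii°.

ii°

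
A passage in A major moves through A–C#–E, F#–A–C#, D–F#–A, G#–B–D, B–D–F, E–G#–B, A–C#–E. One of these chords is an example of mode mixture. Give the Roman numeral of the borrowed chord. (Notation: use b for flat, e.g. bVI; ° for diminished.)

The diatonic triads in A major are A, Bm, C#m, D, E, F#m, G#dim. A–C#–E = A, F#–A–C# = F#m, D–F#–A = D, G#–B–D = G#dim and E–G#–B = E are all diatonic. B–D–F is not: scale degree 2 in A major carries Bm (ii). In A minor the chord on that degree is Bdim, so here it functions as ii°, borrowed from the parallel minor.

ii°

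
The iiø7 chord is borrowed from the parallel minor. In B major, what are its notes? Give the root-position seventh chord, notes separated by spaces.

C# E G B

The root, C#, is scale degree 2 — the same note in B major and B minor; only the chord quality changes. Stacking thirds in B minor on C# gives C#–E–G–B.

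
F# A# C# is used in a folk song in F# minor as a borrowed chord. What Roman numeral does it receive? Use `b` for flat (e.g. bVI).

The root F# is the diatonic 1st degree of F# minor; the borrowing shows in the chord quality. The diatonic chord on degree 1 would be F#m (i), but F#–A#–C# is the major chord from F# major. As a borrowed chord it is labeled I.

I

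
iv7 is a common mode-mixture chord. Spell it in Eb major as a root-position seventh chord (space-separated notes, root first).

The root, Ab, is scale degree 4 — the same note in Eb major and Eb minor; only the chord quality changes. Stacking thirds in Eb minor on Ab gives Ab–Cb–Eb–Gb.

Ab Cb Eb Gb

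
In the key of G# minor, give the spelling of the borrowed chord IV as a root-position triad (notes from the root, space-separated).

IV is built on scale degree 4, which is C# in both G# minor and its parallel. In G# major the chord on C# is C#–E#–G#.

C# E# G#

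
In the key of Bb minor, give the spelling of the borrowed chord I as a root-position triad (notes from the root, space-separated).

Bb D F

I is built on scale degree 1, which is Bb in both Bb minor and its parallel. Stacking thirds in Bb major on Bb gives Bb–D–F.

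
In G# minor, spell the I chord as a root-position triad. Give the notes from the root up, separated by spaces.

The root, G#, is scale degree 1 — the same note in G# minor and G# major; only the chord quality changes. Building the major chord from the parallel major on G#: G#–B#–D#.

G# B# D#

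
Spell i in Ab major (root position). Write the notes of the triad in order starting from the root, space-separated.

Ab Cb Eb

The root, Ab, is scale degree 1 — the same note in Ab major and Ab minor; only the chord quality changes. Stacking thirds in Ab minor on Ab gives Ab–Cb–Eb.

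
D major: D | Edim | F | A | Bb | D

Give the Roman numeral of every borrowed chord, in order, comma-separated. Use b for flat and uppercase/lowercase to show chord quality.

D major has the diatonic set D, Em, F#m, G, A, Bm, C#dim. Of the given chords, D and A are diatonic. Edim (E–G–Bb) doesn't fit — on degree 2 D major would have Em (ii). Edim is the degree-2 chord of D minor, so it is the borrowed ii°. F (F–A–C) doesn't fit — on degree 3 D major would have F#m (iii). F is the degree-3 chord of D minor, so it is the borrowed bIII. But Bb (Bb–D–F) is foreign: the diatonic vi on degree 6 is Bm, whereas Bb comes from D minor. It is labeled bVI.

ii°, bIII, bVI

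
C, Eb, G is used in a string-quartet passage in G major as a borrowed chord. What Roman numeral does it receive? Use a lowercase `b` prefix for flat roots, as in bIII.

iv

C is scale degree 4 in G major. Diatonically G major has C (IV) on that degree; C–Eb–G is instead the minor chord native to G minor, so it takes the label iv.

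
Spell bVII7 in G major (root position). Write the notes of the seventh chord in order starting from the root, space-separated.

F A C Eb

Scale degree 7 in G major is F#. bVII7 uses the lowered form, F, taken from G minor. Stacking thirds in G minor on F gives F–A–C–Eb.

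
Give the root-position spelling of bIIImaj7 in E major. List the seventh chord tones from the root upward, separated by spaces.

G B D F#

Scale degree 3 in E major is G#. bIIImaj7 uses the lowered form, G, taken from E minor. Building the major-seventh chord from the parallel minor on G: G–B–D–F#.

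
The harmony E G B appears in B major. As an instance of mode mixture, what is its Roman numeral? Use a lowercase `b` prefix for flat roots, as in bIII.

iv

The root E is the diatonic 4th degree of B major; the borrowing shows in the chord quality. E–G–B is a minor chord — the form found in B minor, not the diatonic IV (E). Borrowed into B major it is written iv.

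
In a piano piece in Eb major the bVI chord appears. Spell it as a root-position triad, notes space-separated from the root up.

The root of bVI is the lowered 6th degree: C becomes Cb. In Eb minor the chord on Cb is Cb–Eb–Gb.

Cb Eb Gb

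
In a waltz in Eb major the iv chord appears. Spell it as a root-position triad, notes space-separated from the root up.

iv is built on scale degree 4, which is Ab in both Eb major and its parallel. In Eb minor the chord on Ab is Ab–Cb–Eb.

Ab Cb Eb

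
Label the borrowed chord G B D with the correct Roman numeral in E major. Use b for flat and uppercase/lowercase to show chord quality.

In E major scale degree 3 is G#; G is its lowered form, from E minor. G–B–D is a major chord — the form found in E minor, not the diatonic iii (G#m). Borrowed into E major it is written bIII.

bIII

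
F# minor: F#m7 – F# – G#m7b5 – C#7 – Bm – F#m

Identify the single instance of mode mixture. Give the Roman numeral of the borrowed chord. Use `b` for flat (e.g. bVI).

F# minor has the diatonic set F#m, G#dim, A, Bm, C#, D, E (with V from harmonic minor). F#m7, G#m7b5, C#7, Bm and F#m all belong to that set. But F# (F#–A#–C#) is foreign: the diatonic i on degree 1 is F#m, whereas F# comes from F# major. It is labeled I.

I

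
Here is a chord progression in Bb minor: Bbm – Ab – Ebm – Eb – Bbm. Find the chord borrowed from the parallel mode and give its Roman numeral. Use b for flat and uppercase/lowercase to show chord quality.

IV

In Bb minor (with V from harmonic minor) the diatonic chords are Bbm, Cdim, Db, Ebm, F, Gb, Ab. Bbm, Ab and Ebm are all diatonic. Eb (Eb–G–Bb) doesn't fit — on degree 4 Bb minor would have Ebm (iv). Eb is the degree-4 chord of Bb major, so it is the borrowed IV.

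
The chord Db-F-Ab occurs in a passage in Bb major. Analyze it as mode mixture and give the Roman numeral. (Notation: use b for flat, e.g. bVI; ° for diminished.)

bIII

In Bb major scale degree 3 is D; Db is its lowered form, from Bb minor. The diatonic chord on degree 3 would be Dm (iii), but Db–F–Ab is the major chord from Bb minor. As a borrowed chord it is labeled bIII.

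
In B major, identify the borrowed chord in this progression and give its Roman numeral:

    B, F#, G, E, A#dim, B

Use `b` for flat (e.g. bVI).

bVI

B major has the diatonic set B, C#m, D#m, E, F#, G#m, A#dim. B, F#, E and A#dim all belong to that set. G (G–B–D) is not: scale degree 6 in B major carries G#m (vi). In B minor the chord on that degree is G, so here it functions as bVI, borrowed from the parallel minor.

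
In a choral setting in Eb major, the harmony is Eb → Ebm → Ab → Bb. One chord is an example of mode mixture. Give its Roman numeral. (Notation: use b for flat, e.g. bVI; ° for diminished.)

Eb major has the diatonic set Eb, Fm, Gm, Ab, Bb, Cm, Ddim. Eb, Ab and Bb are all diatonic. Ebm (Eb–Gb–Bb) is not: scale degree 1 in Eb major carries Eb (I). In Eb minor the chord on that degree is Ebm, so here it functions as i, borrowed from the parallel minor.

i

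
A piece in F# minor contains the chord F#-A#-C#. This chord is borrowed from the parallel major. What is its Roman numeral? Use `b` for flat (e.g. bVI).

F# is scale degree 1 in F# minor. Diatonically F# minor has F#m (i) on that degree; F#–A#–C# is instead the major chord native to F# major, so it takes the label I.

I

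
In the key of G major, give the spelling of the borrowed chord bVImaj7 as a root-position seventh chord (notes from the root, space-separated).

Scale degree 6 in G major is E. bVImaj7 uses the lowered form, Eb, taken from G minor. Stacking thirds in G minor on Eb gives Eb–G–Bb–D.

Eb G Bb D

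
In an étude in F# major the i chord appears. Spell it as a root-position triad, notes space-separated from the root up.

The root, F#, is scale degree 1 — the same note in F# major and F# minor; only the chord quality changes. In F# minor the chord on F# is F#–A–C#.

F# A C#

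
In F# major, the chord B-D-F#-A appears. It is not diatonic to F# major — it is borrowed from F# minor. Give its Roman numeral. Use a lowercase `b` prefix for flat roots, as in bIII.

The root B is the diatonic 4th degree of F# major; the borrowing shows in the chord quality. Diatonically F# major has B (IV) on that degree; B–D–F#–A is instead the minor-seventh chord native to F# minor, so it takes the label iv7.

iv7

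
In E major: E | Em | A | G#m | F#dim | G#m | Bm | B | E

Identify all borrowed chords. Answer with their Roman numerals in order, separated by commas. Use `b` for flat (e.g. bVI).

E major has the diatonic set E, F#m, G#m, A, B, C#m, D#dim. E, A, G#m and B are all diatonic. But Em (E–G–B) is foreign: the diatonic I on degree 1 is E, whereas Em comes from E minor. It is labeled i. But F#dim (F#–A–C) is foreign: the diatonic ii on degree 2 is F#m, whereas F#dim comes from E minor. It is labeled ii°. Bm (B–D–F#) doesn't fit — on degree 5 E major would have B (V). Bm is the degree-5 chord of E minor, so it is the borrowed v.

i, ii°, v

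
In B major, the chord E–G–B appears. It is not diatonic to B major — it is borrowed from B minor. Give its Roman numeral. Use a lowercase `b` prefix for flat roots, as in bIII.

The root E is the diatonic 4th degree of B major; the borrowing shows in the chord quality. E–G–B is a minor chord — the form found in B minor, not the diatonic IV (E). Borrowed into B major it is written iv.

iv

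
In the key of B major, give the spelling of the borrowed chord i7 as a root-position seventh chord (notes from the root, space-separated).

B D F# A

i7 is built on scale degree 1, which is B in both B major and its parallel. In B minor the chord on B is B–D–F#–A.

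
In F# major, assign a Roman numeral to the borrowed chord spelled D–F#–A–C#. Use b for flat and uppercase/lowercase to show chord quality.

bVImaj7

D is the lowered form of scale degree 6 in F# major (the diatonic degree 6 is D#). The diatonic chord on degree 6 would be D#m (vi), but D–F#–A–C# is the major-seventh chord from F# minor. As a borrowed chord it is labeled bVImaj7.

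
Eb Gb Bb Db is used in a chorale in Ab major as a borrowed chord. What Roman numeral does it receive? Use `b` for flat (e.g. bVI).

The root Eb is the diatonic 5th degree of Ab major; the borrowing shows in the chord quality. Eb–Gb–Bb–Db is a minor-seventh chord — the form found in Ab minor, not the diatonic V (Eb). Borrowed into Ab major it is written v7.

v7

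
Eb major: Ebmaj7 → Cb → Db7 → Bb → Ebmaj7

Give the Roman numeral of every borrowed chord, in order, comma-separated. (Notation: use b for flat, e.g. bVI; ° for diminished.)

The diatonic triads in Eb major are Eb, Fm, Gm, Ab, Bb, Cm, Ddim. Of the given chords, Ebmaj7 and Bb are diatonic. But Cb (Cb–Eb–Gb) is foreign: the diatonic vi on degree 6 is Cm, whereas Cb comes from Eb minor. It is labeled bVI. Db7 (Db–F–Ab–Cb) doesn't fit — on degree 7 Eb major would have Ddim (vii°). Db7 is the degree-7 chord of Eb minor, so it is the borrowed bVII7.

bVI, bVII7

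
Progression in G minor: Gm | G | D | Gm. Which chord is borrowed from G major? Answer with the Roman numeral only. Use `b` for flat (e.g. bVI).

I

G minor has the diatonic set Gm, Adim, Bb, Cm, D, Eb, F (with V from harmonic minor). Gm and D both belong to that set. G (G–B–D) is not: scale degree 1 in G minor carries Gm (i). In G major the chord on that degree is G, so here it functions as I, borrowed from the parallel major.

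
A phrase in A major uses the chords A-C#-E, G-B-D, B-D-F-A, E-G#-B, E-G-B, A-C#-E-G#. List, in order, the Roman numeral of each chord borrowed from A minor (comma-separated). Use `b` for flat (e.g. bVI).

In A major the diatonic chords are A, Bm, C#m, D, E, F#m, G#dim. A–C#–E = A, E–G#–B = E and A–C#–E–G# = Amaj7 are all diatonic. But G–B–D is foreign: the diatonic vii° on degree 7 is G#dim, whereas G comes from A minor. It is labeled bVII. But B–D–F–A is foreign: the diatonic ii on degree 2 is Bm, whereas Bm7b5 comes from A minor. It is labeled iiø7. But E–G–B is foreign: the diatonic V on degree 5 is E, whereas Em comes from A minor. It is labeled v.

bVII, iiø7, v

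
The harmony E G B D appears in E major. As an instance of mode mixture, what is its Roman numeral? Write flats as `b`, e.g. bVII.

E is scale degree 1 in E major. Diatonically E major has E (I) on that degree; E–G–B–D is instead the minor-seventh chord native to E minor, so it takes the label i7.

i7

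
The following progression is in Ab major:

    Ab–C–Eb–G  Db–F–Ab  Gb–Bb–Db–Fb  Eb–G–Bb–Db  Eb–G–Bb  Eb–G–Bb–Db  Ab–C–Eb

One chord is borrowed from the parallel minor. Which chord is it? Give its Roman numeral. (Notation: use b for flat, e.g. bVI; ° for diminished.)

In Ab major the diatonic chords are Ab, Bbm, Cm, Db, Eb, Fm, Gdim. Ab–C–Eb–G = Abmaj7, Db–F–Ab = Db, Eb–G–Bb–Db = Eb7, Eb–G–Bb = Eb and Ab–C–Eb = Ab all belong to that set. But Gb–Bb–Db–Fb is foreign: the diatonic vii° on degree 7 is Gdim, whereas Gb7 comes from Ab minor. It is labeled bVII7.

bVII7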